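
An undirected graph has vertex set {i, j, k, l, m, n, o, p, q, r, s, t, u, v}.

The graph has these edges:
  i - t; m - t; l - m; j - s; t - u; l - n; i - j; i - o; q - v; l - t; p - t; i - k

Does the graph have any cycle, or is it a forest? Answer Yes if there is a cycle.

DFS, tracking each vertex's parent; an edge to a visited non-parent vertex closes a cycle.
Start from i:
visit i (parent –)
  visit j (parent i)
    visit s (parent j)
      s–j: parent, skip
    j–i: parent, skip
  visit o (parent i)
    o–i: parent, skip
  visit t (parent i)
    visit p (parent t)
      p–t: parent, skip
    visit l (parent t)
      visit n (parent l)
        n–l: parent, skip
      visit m (parent l)
        m–l: parent, skip
        m–t: t visited and ≠ parent → cycle
Cycle: t – l – m – t.

Yes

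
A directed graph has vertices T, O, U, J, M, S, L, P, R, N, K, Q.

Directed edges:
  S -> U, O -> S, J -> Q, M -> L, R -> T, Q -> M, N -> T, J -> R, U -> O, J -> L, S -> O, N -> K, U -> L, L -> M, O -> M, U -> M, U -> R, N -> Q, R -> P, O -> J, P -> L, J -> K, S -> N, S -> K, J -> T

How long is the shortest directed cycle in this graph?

For each vertex v, BFS finds the shortest path from v back to v.
The shortest such closed walk is O → S → O, length 2.

2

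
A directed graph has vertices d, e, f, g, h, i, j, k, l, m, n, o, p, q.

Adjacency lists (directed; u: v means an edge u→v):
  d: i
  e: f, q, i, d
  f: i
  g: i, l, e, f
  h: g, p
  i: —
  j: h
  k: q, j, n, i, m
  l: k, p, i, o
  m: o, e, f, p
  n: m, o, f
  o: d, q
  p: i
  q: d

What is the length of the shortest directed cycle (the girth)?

5

For each vertex v, BFS finds the shortest path from v back to v.
The shortest such closed walk is g → l → k → j → h → g, length 5.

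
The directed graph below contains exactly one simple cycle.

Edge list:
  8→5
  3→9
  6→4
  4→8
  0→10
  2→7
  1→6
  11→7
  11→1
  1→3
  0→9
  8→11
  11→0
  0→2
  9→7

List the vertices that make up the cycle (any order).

1, 4, 6, 8, 11

DFS with gray/black marking from 11:
11 gray
  7 gray
  7 black
  1 gray
    3 gray
      9 gray
        9→7: 7 black — skip
      9 black
    3 black
    6 gray
      4 gray
        8 gray
          5 gray
          5 black
          8→11: 11 is gray → back edge
Back edge closes the cycle 11 → 1 → 6 → 4 → 8 → 11; its vertices are {1, 4, 6, 8, 11}.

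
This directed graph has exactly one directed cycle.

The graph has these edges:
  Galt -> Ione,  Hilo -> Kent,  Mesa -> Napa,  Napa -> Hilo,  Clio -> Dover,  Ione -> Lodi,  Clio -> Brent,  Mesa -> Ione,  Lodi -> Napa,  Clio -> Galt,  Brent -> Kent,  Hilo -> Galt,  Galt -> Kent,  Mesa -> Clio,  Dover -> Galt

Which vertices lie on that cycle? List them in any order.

Galt, Hilo, Ione, Lodi, Napa

DFS with gray/black marking from Ione:
Ione gray
  Lodi gray
    Napa gray
      Hilo gray
        Kent gray
        Kent black
        Galt gray
          Galt→Ione: Ione is gray → back edge
Back edge closes the cycle Ione → Lodi → Napa → Hilo → Galt → Ione; its vertices are {Galt, Hilo, Ione, Lodi, Napa}.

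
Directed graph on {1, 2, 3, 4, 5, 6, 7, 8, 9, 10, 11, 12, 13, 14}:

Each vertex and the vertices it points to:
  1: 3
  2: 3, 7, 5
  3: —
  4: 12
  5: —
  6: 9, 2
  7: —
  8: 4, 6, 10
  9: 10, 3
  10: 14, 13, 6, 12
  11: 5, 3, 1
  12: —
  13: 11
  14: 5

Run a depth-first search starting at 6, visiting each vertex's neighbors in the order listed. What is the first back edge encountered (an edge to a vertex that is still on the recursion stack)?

10→6

DFS from 6 (visiting each vertex's neighbors in the order listed); mark gray on enter, black on exit:
6 gray
  9 gray
    10 gray
      14 gray
        5 gray
        5 black
      14 black
      13 gray
        11 gray
          11→5: 5 black — skip
          3 gray
          3 black
          1 gray
            1→3: 3 black — skip
          1 black
        11 black
      13 black
      10→6: 6 is gray → back edge
First back edge: 10 → 6.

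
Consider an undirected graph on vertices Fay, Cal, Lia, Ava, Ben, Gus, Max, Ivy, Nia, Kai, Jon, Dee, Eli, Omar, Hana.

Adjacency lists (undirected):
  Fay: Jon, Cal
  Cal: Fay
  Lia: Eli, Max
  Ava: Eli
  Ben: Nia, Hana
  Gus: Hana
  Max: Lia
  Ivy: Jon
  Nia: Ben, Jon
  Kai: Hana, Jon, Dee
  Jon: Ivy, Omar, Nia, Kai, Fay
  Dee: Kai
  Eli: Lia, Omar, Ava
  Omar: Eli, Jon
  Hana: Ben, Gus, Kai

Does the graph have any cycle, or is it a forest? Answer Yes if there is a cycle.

DFS, tracking each vertex's parent; an edge to a visited non-parent vertex closes a cycle.
Start from Max:
visit Max (parent –)
  visit Lia (parent Max)
    visit Eli (parent Lia)
      Eli–Lia: parent, skip
      visit Omar (parent Eli)
        Omar–Eli: parent, skip
        visit Jon (parent Omar)
          visit Ivy (parent Jon)
            Ivy–Jon: parent, skip
          Jon–Omar: parent, skip
          visit Nia (parent Jon)
            visit Ben (parent Nia)
              Ben–Nia: parent, skip
              visit Hana (parent Ben)
                Hana–Ben: parent, skip
                visit Gus (parent Hana)
                  Gus–Hana: parent, skip
                visit Kai (parent Hana)
                  Kai–Hana: parent, skip
                  Kai–Jon: Jon visited and ≠ parent → cycle
Cycle: Jon – Nia – Ben – Hana – Kai – Jon.

Yes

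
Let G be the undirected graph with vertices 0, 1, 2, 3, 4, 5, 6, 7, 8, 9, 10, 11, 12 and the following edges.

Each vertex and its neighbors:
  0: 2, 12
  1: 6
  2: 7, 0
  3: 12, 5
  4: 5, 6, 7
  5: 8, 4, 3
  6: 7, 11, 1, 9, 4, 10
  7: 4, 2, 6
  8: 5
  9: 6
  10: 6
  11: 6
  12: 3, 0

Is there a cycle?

DFS, tracking each vertex's parent; an edge to a visited non-parent vertex closes a cycle.
Start from 8:
visit 8 (parent –)
  visit 5 (parent 8)
    5–8: parent, skip
    visit 4 (parent 5)
      4–5: parent, skip
      visit 6 (parent 4)
        visit 7 (parent 6)
          7–4: 4 visited and ≠ parent → cycle
Cycle: 4 – 6 – 7 – 4.

Yes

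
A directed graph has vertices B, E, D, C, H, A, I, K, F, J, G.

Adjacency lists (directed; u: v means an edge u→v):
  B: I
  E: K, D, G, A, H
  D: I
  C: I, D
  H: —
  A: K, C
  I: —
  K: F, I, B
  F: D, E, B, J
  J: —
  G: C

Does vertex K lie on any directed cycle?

K is on a cycle iff K can reach itself via ≥1 edge.
K → F → E → K — yes.

Yes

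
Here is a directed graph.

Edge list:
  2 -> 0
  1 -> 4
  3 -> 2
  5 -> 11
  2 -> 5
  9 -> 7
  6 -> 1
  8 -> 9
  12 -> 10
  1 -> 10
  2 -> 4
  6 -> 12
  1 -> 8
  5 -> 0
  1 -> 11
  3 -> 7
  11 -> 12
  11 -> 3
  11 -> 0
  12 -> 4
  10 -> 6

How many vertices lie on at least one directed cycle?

8

A vertex is on a directed cycle iff it belongs to a strongly connected component of size ≥ 2 (or has a self-loop).
The vertices on cycles are {1, 2, 3, 5, 6, 10, 11, 12} — 8 in total.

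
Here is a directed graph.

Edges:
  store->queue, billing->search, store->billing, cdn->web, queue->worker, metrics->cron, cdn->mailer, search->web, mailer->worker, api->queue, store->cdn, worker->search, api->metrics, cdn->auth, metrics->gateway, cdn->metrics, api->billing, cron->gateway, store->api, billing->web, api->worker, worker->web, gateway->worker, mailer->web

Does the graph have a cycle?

No

DFS with white/gray/black marking, starting from metrics:
metrics gray
  gateway gray
    worker gray
      search gray
        web gray
        web black
      search black
      worker→web: web black — skip
    worker black
  gateway black
  cron gray
    cron→gateway: gateway black — skip
  cron black
metrics black
cdn gray
  cdn→web: web black — skip
  auth gray
  auth black
  mailer gray
    mailer→worker: worker black — skip
    mailer→web: web black — skip
  mailer black
  cdn→metrics: metrics black — skip
cdn black
billing gray
  billing→web: web black — skip
  billing→search: search black — skip
billing black
queue gray
  queue→worker: worker black — skip
queue black
api gray
  api→billing: billing black — skip
  api→metrics: metrics black — skip
  api→worker: worker black — skip
  api→queue: queue black — skip
api black
store gray
  store→queue: queue black — skip
  store→cdn: cdn black — skip
  store→billing: billing black — skip
  store→api: api black — skip
store black
Every edge goes to a white or black vertex — no back edge, so the graph is acyclic.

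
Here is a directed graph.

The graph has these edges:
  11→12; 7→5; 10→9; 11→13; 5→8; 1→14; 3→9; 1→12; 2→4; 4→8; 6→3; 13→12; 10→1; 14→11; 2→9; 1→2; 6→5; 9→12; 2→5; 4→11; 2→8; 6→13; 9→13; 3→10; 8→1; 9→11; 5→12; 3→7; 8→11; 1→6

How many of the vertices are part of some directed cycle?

9

A vertex is on a directed cycle iff it belongs to a strongly connected component of size ≥ 2 (or has a self-loop).
The vertices on cycles are {1, 2, 3, 4, 5, 6, 7, 8, 10} — 9 in total.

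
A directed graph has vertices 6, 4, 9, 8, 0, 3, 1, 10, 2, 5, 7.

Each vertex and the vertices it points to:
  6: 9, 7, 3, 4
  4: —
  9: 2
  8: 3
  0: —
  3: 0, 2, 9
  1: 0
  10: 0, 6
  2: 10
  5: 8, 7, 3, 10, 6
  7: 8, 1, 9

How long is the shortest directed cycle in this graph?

For each vertex v, BFS finds the shortest path from v back to v.
The shortest such closed walk is 6 → 3 → 2 → 10 → 6, length 4.

4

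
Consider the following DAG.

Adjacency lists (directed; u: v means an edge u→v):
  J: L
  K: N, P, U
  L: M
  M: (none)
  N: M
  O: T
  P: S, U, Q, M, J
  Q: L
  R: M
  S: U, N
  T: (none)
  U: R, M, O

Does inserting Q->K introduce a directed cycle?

Yes

Adding Q→K creates a cycle iff K can already reach Q.
Path from K: K → P → Q.
So K → … → Q → K is a cycle.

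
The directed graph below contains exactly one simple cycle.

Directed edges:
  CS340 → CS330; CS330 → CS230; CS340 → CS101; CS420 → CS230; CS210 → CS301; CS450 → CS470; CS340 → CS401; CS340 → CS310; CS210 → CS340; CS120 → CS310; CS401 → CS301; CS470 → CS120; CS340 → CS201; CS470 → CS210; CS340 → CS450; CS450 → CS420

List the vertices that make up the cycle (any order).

CS210, CS340, CS450, CS470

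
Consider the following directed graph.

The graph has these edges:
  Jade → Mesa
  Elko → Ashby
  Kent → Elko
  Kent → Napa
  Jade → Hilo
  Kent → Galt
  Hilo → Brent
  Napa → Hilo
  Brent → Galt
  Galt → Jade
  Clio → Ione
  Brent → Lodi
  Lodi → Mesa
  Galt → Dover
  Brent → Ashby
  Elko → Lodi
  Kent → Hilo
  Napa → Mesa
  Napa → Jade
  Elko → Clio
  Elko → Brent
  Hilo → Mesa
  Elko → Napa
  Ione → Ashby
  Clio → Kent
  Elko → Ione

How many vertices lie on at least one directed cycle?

7

A vertex is on a directed cycle iff it belongs to a strongly connected component of size ≥ 2 (or has a self-loop).
The vertices on cycles are {Clio, Elko, Galt, Hilo, Jade, Kent, Brent} — 7 in total.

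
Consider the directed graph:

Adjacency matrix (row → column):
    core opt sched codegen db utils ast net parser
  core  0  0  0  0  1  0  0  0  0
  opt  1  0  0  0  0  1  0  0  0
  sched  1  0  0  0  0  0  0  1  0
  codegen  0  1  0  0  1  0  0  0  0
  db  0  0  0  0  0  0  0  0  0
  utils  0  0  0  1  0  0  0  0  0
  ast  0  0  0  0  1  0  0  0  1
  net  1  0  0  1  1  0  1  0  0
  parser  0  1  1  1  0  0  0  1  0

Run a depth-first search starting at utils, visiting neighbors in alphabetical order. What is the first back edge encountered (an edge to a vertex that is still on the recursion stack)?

DFS from utils (visiting neighbors in alphabetical order); mark gray on enter, black on exit:
utils gray
  codegen gray
    db gray
    db black
    opt gray
      core gray
        core→db: db black — skip
      core black
      opt→utils: utils is gray → back edge
First back edge: opt → utils.

opt→utils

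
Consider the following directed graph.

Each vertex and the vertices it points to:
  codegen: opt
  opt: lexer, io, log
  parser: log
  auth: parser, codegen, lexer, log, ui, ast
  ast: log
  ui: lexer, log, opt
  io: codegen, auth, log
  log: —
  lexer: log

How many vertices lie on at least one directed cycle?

A vertex is on a directed cycle iff it belongs to a strongly connected component of size ≥ 2 (or has a self-loop).
The vertices on cycles are {io, ui, opt, auth, codegen} — 5 in total.

5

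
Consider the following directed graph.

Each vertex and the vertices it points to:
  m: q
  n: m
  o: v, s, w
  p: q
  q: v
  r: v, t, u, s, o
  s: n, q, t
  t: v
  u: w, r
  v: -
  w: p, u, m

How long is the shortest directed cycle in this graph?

2

For each vertex v, BFS finds the shortest path from v back to v.
The shortest such closed walk is u → r → u, length 2.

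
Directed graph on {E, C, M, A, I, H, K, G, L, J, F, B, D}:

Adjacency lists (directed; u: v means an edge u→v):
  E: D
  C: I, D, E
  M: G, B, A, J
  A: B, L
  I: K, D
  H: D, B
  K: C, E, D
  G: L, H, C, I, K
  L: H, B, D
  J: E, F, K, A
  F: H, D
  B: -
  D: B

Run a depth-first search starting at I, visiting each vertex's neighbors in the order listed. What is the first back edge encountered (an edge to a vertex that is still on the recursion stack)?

C->I

DFS from I (visiting each vertex's neighbors in the order listed); mark gray on enter, black on exit:
I gray
  K gray
    C gray
      C→I: I is gray → back edge
First back edge: C → I.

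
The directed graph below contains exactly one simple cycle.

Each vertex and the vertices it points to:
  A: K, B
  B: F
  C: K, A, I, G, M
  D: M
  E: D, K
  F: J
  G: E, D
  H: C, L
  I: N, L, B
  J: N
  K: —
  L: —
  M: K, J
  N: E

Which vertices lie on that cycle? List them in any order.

D, E, J, M, N

DFS with gray/black marking from N:
N gray
  E gray
    D gray
      M gray
        K gray
        K black
        J gray
          J→N: N is gray → back edge
Back edge closes the cycle N → E → D → M → J → N; its vertices are {D, E, J, M, N}.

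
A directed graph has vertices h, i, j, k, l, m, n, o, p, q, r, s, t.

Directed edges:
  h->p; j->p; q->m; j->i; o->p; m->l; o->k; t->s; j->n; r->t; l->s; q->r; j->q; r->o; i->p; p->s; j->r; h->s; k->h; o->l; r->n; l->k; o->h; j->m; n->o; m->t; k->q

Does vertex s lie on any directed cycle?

s lies on a cycle iff there is a path from s back to itself.
Exploring from s, it never reaches itself; equivalently, its strongly connected component is a singleton.

No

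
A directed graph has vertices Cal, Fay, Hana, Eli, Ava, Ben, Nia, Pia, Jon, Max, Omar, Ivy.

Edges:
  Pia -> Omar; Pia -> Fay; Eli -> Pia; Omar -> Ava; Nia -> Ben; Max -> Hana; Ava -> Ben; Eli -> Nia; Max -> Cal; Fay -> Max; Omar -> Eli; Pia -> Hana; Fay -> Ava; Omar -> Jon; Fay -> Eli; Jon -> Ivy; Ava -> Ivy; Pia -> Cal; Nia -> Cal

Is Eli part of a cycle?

Yes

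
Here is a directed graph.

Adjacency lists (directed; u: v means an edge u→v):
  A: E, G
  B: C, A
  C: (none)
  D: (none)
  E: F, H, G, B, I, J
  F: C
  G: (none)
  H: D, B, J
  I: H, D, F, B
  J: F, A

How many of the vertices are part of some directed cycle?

6

A vertex is on a directed cycle iff it belongs to a strongly connected component of size ≥ 2 (or has a self-loop).
The vertices on cycles are {A, B, E, H, I, J} — 6 in total.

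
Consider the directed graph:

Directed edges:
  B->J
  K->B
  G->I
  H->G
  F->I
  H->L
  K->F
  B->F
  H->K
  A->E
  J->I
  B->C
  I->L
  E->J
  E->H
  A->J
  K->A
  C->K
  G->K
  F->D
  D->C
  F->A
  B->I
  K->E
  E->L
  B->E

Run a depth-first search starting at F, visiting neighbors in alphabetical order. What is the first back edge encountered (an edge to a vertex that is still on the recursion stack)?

K→A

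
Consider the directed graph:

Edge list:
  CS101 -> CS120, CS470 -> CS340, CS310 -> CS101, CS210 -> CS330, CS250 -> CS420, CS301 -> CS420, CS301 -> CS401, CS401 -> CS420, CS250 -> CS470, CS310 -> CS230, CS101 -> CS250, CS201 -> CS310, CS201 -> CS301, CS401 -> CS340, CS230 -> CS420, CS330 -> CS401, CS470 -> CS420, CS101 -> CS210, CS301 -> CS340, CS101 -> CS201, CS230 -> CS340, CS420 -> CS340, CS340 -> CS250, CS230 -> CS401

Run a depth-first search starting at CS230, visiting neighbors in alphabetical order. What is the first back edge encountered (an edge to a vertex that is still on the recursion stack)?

CS420→CS340

DFS from CS230 (visiting neighbors in alphabetical order); mark gray on enter, black on exit:
CS230 gray
  CS340 gray
    CS250 gray
      CS420 gray
        CS420→CS340: CS340 is gray → back edge
First back edge: CS420 → CS340.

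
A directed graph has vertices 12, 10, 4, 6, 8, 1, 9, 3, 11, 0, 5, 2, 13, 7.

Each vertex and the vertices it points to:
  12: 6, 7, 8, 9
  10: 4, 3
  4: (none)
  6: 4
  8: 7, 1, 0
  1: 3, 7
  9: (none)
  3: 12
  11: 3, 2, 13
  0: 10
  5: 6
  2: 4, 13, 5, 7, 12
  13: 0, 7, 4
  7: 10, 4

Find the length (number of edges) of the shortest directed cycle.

For each vertex v, BFS finds the shortest path from v back to v.
The shortest such closed walk is 3 → 12 → 8 → 1 → 3, length 4.

4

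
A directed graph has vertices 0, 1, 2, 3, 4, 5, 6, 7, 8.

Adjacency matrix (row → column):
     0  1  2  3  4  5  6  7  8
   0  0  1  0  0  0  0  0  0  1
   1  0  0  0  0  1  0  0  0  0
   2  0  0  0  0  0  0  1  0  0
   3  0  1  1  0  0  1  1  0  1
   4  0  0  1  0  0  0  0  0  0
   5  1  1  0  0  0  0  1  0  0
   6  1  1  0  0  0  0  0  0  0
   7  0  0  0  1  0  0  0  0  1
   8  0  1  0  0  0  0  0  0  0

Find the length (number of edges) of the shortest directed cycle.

4

For each vertex v, BFS finds the shortest path from v back to v.
The shortest such closed walk is 2 → 6 → 1 → 4 → 2, length 4.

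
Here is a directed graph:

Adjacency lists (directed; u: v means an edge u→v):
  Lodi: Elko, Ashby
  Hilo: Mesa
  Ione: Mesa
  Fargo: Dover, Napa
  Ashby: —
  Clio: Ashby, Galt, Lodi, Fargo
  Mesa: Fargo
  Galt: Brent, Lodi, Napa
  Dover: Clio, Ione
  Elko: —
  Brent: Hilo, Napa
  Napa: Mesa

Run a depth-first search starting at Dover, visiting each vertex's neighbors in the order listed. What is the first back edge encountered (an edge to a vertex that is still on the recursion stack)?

Fargo→Dover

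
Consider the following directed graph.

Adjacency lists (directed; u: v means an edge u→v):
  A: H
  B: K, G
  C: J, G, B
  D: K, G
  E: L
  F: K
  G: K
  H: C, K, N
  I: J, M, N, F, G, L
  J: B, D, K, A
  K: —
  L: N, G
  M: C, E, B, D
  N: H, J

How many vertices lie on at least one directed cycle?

5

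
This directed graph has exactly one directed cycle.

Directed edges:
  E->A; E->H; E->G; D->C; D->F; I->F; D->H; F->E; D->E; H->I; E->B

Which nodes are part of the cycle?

DFS with gray/black marking from E:
E gray
  B gray
  B black
  A gray
  A black
  H gray
    I gray
      F gray
        F→E: E is gray → back edge
Back edge closes the cycle E → H → I → F → E; its vertices are {E, F, H, I}.

E, F, H, I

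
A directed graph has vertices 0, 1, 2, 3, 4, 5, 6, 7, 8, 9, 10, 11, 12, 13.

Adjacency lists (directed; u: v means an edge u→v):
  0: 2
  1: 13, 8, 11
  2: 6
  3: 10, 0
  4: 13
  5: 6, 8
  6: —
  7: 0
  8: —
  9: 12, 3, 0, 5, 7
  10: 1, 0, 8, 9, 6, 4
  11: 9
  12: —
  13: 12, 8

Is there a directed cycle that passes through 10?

Yes

10 is on a cycle iff 10 can reach itself via ≥1 edge.
10 → 9 → 3 → 10 — yes.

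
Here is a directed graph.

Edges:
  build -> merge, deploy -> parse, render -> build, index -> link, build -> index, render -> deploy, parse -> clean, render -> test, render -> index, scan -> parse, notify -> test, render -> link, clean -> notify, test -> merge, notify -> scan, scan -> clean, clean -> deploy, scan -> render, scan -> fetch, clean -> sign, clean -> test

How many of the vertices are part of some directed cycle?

A vertex is on a directed cycle iff it belongs to a strongly connected component of size ≥ 2 (or has a self-loop).
The vertices on cycles are {scan, clean, parse, deploy, notify, render} — 6 in total.

6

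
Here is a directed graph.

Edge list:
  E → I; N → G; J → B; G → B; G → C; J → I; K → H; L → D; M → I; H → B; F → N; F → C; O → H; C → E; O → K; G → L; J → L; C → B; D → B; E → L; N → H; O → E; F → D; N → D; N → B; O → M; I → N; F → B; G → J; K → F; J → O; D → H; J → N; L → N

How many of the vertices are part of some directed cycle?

11

A vertex is on a directed cycle iff it belongs to a strongly connected component of size ≥ 2 (or has a self-loop).
The vertices on cycles are {C, E, F, G, I, J, K, L, M, N, O} — 11 in total.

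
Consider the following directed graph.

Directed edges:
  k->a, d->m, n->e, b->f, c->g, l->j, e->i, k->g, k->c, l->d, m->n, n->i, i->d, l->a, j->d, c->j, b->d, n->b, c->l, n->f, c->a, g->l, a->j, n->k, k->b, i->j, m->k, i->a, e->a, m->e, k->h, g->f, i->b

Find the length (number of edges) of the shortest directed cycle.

4

For each vertex v, BFS finds the shortest path from v back to v.
The shortest such closed walk is m → k → b → d → m, length 4.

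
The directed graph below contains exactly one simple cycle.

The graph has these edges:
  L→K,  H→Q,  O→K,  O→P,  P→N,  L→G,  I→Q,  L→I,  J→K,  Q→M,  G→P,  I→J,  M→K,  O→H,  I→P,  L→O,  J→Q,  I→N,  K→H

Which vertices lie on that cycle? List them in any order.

H, K, M, Q

DFS with gray/black marking from K:
K gray
  H gray
    Q gray
      M gray
        M→K: K is gray → back edge
Back edge closes the cycle K → H → Q → M → K; its vertices are {H, K, M, Q}.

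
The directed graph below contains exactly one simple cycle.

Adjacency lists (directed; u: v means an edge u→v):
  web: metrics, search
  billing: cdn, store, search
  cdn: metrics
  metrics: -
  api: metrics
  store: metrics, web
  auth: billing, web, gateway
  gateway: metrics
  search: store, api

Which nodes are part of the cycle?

web, store, search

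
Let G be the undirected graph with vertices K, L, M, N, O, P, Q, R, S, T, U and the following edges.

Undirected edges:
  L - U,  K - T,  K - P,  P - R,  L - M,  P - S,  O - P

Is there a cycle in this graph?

DFS, tracking each vertex's parent; an edge to a visited non-parent vertex closes a cycle.
Start from P:
visit P (parent –)
  visit O (parent P)
    O–P: parent, skip
  visit K (parent P)
    visit T (parent K)
      T–K: parent, skip
    K–P: parent, skip
  visit S (parent P)
    S–P: parent, skip
  visit R (parent P)
    R–P: parent, skip
visit L (parent –)
  visit U (parent L)
    U–L: parent, skip
  visit M (parent L)
    M–L: parent, skip
visit N (parent –)
visit Q (parent –)
No non-parent visited neighbor found — the graph is a forest.

No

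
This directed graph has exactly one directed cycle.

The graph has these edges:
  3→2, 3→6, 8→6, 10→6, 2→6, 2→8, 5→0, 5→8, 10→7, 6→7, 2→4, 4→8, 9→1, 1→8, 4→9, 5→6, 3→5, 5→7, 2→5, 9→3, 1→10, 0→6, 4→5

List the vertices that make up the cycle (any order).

2, 3, 4, 9

DFS with gray/black marking from 9:
9 gray
  1 gray
    10 gray
      6 gray
        7 gray
        7 black
      6 black
      10→7: 7 black — skip
    10 black
    8 gray
      8→6: 6 black — skip
    8 black
  1 black
  3 gray
    3→6: 6 black — skip
    2 gray
      4 gray
        4→8: 8 black — skip
        5 gray
          5→7: 7 black — skip
          5→8: 8 black — skip
          5→6: 6 black — skip
          0 gray
            0→6: 6 black — skip
          0 black
        5 black
        4→9: 9 is gray → back edge
Back edge closes the cycle 9 → 3 → 2 → 4 → 9; its vertices are {2, 3, 4, 9}.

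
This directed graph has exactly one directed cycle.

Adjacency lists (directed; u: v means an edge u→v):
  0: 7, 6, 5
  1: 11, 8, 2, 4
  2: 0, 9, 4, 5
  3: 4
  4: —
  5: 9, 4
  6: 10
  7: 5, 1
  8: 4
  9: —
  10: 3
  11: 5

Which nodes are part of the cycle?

DFS with gray/black marking from 1:
1 gray
  11 gray
    5 gray
      9 gray
      9 black
      4 gray
      4 black
    5 black
  11 black
  8 gray
    8→4: 4 black — skip
  8 black
  2 gray
    0 gray
      7 gray
        7→5: 5 black — skip
        7→1: 1 is gray → back edge
Back edge closes the cycle 1 → 2 → 0 → 7 → 1; its vertices are {0, 1, 2, 7}.

0, 1, 2, 7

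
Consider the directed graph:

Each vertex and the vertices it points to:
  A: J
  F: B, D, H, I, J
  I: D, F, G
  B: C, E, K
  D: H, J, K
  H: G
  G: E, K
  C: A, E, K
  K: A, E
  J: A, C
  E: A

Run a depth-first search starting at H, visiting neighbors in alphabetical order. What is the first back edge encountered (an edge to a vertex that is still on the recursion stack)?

DFS from H (visiting neighbors in alphabetical order); mark gray on enter, black on exit:
H gray
  G gray
    E gray
      A gray
        J gray
          J→A: A is gray → back edge
First back edge: J → A.

J→A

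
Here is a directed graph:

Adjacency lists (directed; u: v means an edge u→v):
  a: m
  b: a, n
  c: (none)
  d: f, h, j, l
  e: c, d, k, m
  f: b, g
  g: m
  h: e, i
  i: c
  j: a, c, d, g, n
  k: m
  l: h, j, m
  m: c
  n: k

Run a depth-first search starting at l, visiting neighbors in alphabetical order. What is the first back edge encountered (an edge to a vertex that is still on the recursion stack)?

d->h

DFS from l (visiting neighbors in alphabetical order); mark gray on enter, black on exit:
l gray
  h gray
    e gray
      c gray
      c black
      d gray
        f gray
          b gray
            a gray
              m gray
                m→c: c black — skip
              m black
            a black
            n gray
              k gray
                k→m: m black — skip
              k black
            n black
          b black
          g gray
            g→m: m black — skip
          g black
        f black
        d→h: h is gray → back edge
First back edge: d → h.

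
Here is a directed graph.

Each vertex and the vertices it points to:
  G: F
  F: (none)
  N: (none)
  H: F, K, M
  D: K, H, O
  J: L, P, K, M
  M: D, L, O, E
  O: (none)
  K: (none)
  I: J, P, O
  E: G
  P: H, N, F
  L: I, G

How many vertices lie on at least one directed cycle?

7

A vertex is on a directed cycle iff it belongs to a strongly connected component of size ≥ 2 (or has a self-loop).
The vertices on cycles are {D, H, I, J, L, M, P} — 7 in total.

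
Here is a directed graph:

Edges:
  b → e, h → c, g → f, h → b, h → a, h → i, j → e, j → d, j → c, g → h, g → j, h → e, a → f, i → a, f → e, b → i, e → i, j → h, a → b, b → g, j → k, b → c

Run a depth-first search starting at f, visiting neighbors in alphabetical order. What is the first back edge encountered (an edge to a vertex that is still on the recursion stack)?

DFS from f (visiting neighbors in alphabetical order); mark gray on enter, black on exit:
f gray
  e gray
    i gray
      a gray
        b gray
          c gray
          c black
          b→e: e is gray → back edge
First back edge: b → e.

b→e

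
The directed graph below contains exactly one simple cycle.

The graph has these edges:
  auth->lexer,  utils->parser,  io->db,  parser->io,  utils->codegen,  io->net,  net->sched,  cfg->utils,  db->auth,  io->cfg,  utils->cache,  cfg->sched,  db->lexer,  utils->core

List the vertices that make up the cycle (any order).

io, cfg, utils, parser

DFS with gray/black marking from io:
io gray
  cfg gray
    utils gray
      cache gray
      cache black
      core gray
      core black
      parser gray
        parser→io: io is gray → back edge
Back edge closes the cycle io → cfg → utils → parser → io; its vertices are {io, cfg, utils, parser}.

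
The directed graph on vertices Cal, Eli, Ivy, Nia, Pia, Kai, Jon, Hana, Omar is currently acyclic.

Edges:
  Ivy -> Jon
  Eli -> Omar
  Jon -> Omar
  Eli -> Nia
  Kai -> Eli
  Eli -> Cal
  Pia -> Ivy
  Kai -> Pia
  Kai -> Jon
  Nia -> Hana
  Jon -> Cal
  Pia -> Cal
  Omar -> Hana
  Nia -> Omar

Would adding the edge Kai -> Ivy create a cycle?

Adding Kai→Ivy creates a cycle iff Ivy can already reach Kai.
Explore from Ivy: no path reaches Kai. The graph stays acyclic.

No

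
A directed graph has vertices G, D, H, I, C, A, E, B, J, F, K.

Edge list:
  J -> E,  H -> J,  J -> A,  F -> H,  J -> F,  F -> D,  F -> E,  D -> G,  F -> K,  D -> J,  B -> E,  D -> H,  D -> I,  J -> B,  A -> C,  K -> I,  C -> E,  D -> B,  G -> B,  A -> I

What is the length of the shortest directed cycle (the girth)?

3

For each vertex v, BFS finds the shortest path from v back to v.
The shortest such closed walk is D → J → F → D, length 3.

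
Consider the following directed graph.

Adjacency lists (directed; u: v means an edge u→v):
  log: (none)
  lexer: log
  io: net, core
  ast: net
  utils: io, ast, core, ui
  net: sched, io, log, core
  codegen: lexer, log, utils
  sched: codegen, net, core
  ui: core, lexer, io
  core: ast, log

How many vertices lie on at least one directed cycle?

A vertex is on a directed cycle iff it belongs to a strongly connected component of size ≥ 2 (or has a self-loop).
The vertices on cycles are {io, ui, ast, net, core, sched, utils, codegen} — 8 in total.

8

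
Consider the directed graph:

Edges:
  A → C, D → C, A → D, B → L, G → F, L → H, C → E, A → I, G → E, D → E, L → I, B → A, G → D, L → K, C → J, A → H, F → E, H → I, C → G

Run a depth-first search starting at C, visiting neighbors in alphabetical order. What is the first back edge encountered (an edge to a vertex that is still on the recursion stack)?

D→C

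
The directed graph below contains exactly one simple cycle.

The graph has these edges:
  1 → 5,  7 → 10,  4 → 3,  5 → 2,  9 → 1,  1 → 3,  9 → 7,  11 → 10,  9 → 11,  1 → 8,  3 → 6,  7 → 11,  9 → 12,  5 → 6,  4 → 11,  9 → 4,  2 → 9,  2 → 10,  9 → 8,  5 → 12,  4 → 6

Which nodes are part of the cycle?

1, 2, 5, 9

DFS with gray/black marking from 9:
9 gray
  11 gray
    10 gray
    10 black
  11 black
  1 gray
    3 gray
      6 gray
      6 black
    3 black
    5 gray
      5→6: 6 black — skip
      12 gray
      12 black
      2 gray
        2→9: 9 is gray → back edge
Back edge closes the cycle 9 → 1 → 5 → 2 → 9; its vertices are {1, 2, 5, 9}.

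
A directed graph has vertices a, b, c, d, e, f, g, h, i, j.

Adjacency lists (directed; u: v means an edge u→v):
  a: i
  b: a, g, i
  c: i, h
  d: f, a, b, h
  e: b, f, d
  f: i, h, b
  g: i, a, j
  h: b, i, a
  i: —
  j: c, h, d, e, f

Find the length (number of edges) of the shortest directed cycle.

For each vertex v, BFS finds the shortest path from v back to v.
The shortest such closed walk is j → f → b → g → j, length 4.

4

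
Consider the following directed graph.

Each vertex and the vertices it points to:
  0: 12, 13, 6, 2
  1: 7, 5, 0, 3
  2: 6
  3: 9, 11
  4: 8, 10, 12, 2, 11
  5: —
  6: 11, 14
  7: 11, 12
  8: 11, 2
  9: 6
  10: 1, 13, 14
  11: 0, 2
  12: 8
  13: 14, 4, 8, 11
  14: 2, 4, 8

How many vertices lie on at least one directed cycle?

A vertex is on a directed cycle iff it belongs to a strongly connected component of size ≥ 2 (or has a self-loop).
The vertices on cycles are {0, 1, 2, 3, 4, 6, 7, 8, 9, 10, 11, 12, 13, 14} — 14 in total.

14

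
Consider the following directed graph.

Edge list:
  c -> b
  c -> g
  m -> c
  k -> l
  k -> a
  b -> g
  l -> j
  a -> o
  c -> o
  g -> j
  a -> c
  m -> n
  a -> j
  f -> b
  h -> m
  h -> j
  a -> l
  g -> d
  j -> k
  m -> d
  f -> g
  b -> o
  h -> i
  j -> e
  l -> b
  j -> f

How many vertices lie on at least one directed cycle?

8

A vertex is on a directed cycle iff it belongs to a strongly connected component of size ≥ 2 (or has a self-loop).
The vertices on cycles are {a, b, c, f, g, j, k, l} — 8 in total.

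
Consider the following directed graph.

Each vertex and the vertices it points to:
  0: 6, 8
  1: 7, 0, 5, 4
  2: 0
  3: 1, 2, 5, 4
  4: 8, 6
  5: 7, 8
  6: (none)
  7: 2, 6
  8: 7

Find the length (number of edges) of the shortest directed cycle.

4

For each vertex v, BFS finds the shortest path from v back to v.
The shortest such closed walk is 2 → 0 → 8 → 7 → 2, length 4.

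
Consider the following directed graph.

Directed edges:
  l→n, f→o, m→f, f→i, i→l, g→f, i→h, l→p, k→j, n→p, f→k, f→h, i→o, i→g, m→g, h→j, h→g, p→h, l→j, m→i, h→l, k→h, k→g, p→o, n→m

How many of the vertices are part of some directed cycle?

9

A vertex is on a directed cycle iff it belongs to a strongly connected component of size ≥ 2 (or has a self-loop).
The vertices on cycles are {f, g, h, i, k, l, m, n, p} — 9 in total.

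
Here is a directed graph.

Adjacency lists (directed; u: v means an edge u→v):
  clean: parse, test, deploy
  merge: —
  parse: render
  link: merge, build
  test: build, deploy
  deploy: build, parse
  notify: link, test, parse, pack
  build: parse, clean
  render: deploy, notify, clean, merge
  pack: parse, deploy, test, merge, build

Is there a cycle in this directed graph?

Yes

DFS with white/gray/black marking, starting from deploy:
deploy gray
  build gray
    parse gray
      render gray
        render→deploy: deploy is gray → back edge
Back edge found, so a cycle exists: deploy → build → parse → render → deploy.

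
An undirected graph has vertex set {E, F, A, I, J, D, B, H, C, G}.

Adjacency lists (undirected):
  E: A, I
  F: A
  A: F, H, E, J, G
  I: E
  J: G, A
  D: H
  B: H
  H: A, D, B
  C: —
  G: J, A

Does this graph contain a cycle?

DFS, tracking each vertex's parent; an edge to a visited non-parent vertex closes a cycle.
Start from D:
visit D (parent –)
  visit H (parent D)
    visit A (parent H)
      visit F (parent A)
        F–A: parent, skip
      A–H: parent, skip
      visit E (parent A)
        E–A: parent, skip
        visit I (parent E)
          I–E: parent, skip
      visit J (parent A)
        visit G (parent J)
          G–J: parent, skip
          G–A: A visited and ≠ parent → cycle
Cycle: A – J – G – A.

Yes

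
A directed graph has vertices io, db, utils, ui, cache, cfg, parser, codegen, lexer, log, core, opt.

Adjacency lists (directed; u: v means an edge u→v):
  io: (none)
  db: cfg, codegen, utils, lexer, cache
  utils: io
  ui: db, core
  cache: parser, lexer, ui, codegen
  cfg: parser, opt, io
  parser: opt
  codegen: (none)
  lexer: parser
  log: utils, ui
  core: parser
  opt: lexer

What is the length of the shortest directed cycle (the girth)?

3

For each vertex v, BFS finds the shortest path from v back to v.
The shortest such closed walk is ui → db → cache → ui, length 3.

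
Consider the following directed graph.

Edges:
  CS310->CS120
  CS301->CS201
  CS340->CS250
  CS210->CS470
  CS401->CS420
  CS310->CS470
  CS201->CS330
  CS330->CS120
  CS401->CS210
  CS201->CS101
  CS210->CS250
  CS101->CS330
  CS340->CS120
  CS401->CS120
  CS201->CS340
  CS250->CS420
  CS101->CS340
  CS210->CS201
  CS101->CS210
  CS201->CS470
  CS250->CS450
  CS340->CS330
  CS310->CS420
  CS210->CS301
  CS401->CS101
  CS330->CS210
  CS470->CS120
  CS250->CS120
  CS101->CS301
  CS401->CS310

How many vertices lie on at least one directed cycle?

A vertex is on a directed cycle iff it belongs to a strongly connected component of size ≥ 2 (or has a self-loop).
The vertices on cycles are {CS101, CS201, CS210, CS301, CS330, CS340} — 6 in total.

6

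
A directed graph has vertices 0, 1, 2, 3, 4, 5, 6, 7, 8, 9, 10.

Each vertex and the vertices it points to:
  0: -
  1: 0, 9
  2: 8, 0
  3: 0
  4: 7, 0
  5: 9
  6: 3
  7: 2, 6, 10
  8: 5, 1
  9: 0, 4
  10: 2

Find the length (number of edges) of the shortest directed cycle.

6

For each vertex v, BFS finds the shortest path from v back to v.
The shortest such closed walk is 7 → 2 → 8 → 1 → 9 → 4 → 7, length 6.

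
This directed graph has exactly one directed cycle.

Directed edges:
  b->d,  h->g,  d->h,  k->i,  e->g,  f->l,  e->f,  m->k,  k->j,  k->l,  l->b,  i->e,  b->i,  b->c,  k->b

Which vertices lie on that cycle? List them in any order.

DFS with gray/black marking from b:
b gray
  i gray
    e gray
      f gray
        l gray
          l→b: b is gray → back edge
Back edge closes the cycle b → i → e → f → l → b; its vertices are {b, e, f, i, l}.

b, e, f, i, l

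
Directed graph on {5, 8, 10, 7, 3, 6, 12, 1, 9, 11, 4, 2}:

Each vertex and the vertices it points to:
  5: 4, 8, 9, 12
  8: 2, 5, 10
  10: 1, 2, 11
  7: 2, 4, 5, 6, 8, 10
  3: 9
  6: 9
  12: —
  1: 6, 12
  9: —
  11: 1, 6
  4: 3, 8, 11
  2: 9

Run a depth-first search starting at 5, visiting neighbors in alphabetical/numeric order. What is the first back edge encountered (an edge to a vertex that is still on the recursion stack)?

8→5

DFS from 5 (visiting neighbors in alphabetical/numeric order); mark gray on enter, black on exit:
5 gray
  4 gray
    3 gray
      9 gray
      9 black
    3 black
    8 gray
      2 gray
        2→9: 9 black — skip
      2 black
      8→5: 5 is gray → back edge
First back edge: 8 → 5.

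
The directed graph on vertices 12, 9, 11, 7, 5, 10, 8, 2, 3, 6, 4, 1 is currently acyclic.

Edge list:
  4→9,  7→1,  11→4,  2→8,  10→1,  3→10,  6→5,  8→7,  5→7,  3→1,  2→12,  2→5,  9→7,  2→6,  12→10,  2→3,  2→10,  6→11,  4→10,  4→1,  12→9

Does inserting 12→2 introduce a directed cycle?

Yes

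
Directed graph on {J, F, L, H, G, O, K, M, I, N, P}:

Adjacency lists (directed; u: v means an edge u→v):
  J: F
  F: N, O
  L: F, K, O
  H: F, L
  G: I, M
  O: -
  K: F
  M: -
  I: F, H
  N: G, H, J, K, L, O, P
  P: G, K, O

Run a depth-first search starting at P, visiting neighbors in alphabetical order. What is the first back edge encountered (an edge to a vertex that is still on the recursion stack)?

DFS from P (visiting neighbors in alphabetical order); mark gray on enter, black on exit:
P gray
  G gray
    I gray
      F gray
        N gray
          N→G: G is gray → back edge
First back edge: N → G.

N→G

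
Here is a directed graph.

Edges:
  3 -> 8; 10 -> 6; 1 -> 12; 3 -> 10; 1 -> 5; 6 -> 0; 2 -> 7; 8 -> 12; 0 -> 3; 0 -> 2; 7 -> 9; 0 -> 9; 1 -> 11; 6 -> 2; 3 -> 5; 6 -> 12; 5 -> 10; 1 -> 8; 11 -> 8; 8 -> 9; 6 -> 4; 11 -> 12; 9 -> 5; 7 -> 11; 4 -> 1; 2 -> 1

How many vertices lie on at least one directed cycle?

12

A vertex is on a directed cycle iff it belongs to a strongly connected component of size ≥ 2 (or has a self-loop).
The vertices on cycles are {0, 1, 2, 3, 4, 5, 6, 7, 8, 9, 10, 11} — 12 in total.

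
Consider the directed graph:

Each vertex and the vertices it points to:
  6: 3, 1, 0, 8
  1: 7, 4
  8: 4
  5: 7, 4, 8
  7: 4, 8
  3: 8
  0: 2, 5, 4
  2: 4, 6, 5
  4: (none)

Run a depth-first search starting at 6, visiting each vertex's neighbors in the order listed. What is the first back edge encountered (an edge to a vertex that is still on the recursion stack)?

2->6

DFS from 6 (visiting each vertex's neighbors in the order listed); mark gray on enter, black on exit:
6 gray
  3 gray
    8 gray
      4 gray
      4 black
    8 black
  3 black
  1 gray
    7 gray
      7→4: 4 black — skip
      7→8: 8 black — skip
    7 black
    1→4: 4 black — skip
  1 black
  0 gray
    2 gray
      2→4: 4 black — skip
      2→6: 6 is gray → back edge
First back edge: 2 → 6.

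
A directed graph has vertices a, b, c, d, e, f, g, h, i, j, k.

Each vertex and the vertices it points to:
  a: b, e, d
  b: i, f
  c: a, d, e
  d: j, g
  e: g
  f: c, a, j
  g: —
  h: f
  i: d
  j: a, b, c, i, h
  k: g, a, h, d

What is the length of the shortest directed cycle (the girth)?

For each vertex v, BFS finds the shortest path from v back to v.
The shortest such closed walk is h → f → j → h, length 3.

3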